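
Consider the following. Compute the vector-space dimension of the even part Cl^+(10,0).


Even subalgebra dimension = 2^(n-1)
n = 10 + 0 = 10
2^(10 - 1) = 2^9 = 512
Verification: sum of C(10,k) for even k = 1 + 45 + 210 + 210 + 45 + 1 = 512
Result = 512


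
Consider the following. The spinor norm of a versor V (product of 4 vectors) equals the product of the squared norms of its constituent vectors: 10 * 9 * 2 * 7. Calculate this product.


Spinor norm N(V) = |v1|^2 * |v2|^2 * ... * |v4|^2
= 10 * 9 * 2 * 7
Running product: 10, 90, 180, 1260
N(V) = 1260


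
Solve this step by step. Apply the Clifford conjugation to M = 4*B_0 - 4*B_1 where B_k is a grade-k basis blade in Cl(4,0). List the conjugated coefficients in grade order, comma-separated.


Clifford conjugate sign for grade k: (-1)^(k(k+1)/2)
Grade 0: (-1)^(0*1/2) = (-1)^0 = 1, coeff 4 -> 4
Grade 1: (-1)^(1*2/2) = (-1)^1 = -1, coeff -4 -> 4
Conjugated coefficients: 4, 4


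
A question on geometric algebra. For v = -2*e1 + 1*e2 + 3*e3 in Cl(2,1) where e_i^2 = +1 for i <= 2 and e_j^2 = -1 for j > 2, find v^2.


v^2 = sum of c_i^2 * e_i^2
Positive signature terms (e_i^2 = +1): (-2)^2 + 1^2 = 5
Negative signature terms (e_j^2 = -1): 3^2 = 9
v^2 = 5 - 9 = -4


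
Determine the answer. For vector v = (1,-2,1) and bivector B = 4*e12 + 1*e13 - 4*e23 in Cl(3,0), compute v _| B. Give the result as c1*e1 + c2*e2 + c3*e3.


Left contraction v _| B = <vB>_1 (grade-1 part of the geometric product vB).
Using e1_|e12 = e2, e2_|e12 = -e1, e1_|e13 = e3, e3_|e13 = -e1, e2_|e23 = e3, e3_|e23 = -e2:
e1 coeff: -v2*b12 - v3*b13 = -(-2)*(4) - (1)*(1) = 7
e2 coeff: v1*b12 - v3*b23 = (1)*(4) - (1)*(-4) = 8
e3 coeff: v1*b13 + v2*b23 = (1)*(1) + (-2)*(-4) = 9
v _| B = 7*e1 + 8*e2 + 9*e3


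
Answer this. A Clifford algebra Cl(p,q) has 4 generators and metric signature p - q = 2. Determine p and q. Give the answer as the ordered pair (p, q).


We need p + q = 4 and p - q = 2.
Adding: 2p = 4 + 2 = 6, so p = 3.
Then q = 4 - 3 = 1.
(p, q) = (3, 1)


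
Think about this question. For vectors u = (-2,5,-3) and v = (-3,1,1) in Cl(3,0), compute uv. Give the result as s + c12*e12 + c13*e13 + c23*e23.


In Cl(3,0): e_i^2 = 1, e_ie_j = -e_je_i for i != j.
Scalar part = u . v = (-2)*(-3) + 5*1 + (-3)*1
= 6 + 5 + (-3) = 8
e12 coeff = (-2)*1 - 5*(-3) = -2 - (-15) = 13
e13 coeff = (-2)*1 - (-3)*(-3) = -2 - 9 = -11
e23 coeff = 5*1 - (-3)*1 = 5 - (-3) = 8
uv = 8 + 13*e12 - 11*e13 + 8*e23


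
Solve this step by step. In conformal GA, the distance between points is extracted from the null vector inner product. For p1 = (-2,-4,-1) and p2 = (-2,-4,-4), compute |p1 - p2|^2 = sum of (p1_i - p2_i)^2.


p1 - p2 = (0, 0, 3)
|p1 - p2|^2 = 0^2 + 0^2 + 3^2
= 0 + 0 + 9
= 9


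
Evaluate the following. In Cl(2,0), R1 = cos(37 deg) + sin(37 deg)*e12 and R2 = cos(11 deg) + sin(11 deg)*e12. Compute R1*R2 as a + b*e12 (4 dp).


Same-plane rotors commute and their half-angles add:
R1*R2 = cos(a1 + a2) + sin(a1 + a2)*e12.
a1 + a2 = 37 + 11 = 48 deg
cos(48 deg) = 0.6691
sin(48 deg) = 0.7431
R1*R2 = 0.6691 + 0.7431*e12


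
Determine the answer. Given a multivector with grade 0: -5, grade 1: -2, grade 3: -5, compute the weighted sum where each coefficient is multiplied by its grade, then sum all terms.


Grade-weighted sum = sum of grade_k * coefficient_k
0*(-5) = 0
1*(-2) = -2
3*(-5) = -15
Total = 0 + (-2) + (-15) = -17


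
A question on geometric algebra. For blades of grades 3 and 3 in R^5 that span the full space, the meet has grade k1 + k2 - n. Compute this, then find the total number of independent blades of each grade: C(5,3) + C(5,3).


Meet grade = grade(A) + grade(B) - n
= 3 + 3 - 5 = 1
C(5,3) = 10
C(5,3) = 10
dim_A + dim_B = 10 + 10 = 20


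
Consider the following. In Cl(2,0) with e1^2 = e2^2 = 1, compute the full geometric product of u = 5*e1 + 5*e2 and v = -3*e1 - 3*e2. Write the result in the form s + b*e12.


Expand: (5*e1 + 5*e2)(-3*e1 - 3*e2)
= 5*(-3)*e1e1 + 5*(-3)*e1e2 + 5*(-3)*e2e1 + 5*(-3)*e2e2
Using e1^2 = e2^2 = 1, e2e1 = -e1e2:
Scalar part s = 5*(-3) + 5*(-3) = -15 + (-15) = -30
Bivector part b = 5*(-3) - 5*(-3) = -15 - (-15) = 0
uv = -30 + 0*e12


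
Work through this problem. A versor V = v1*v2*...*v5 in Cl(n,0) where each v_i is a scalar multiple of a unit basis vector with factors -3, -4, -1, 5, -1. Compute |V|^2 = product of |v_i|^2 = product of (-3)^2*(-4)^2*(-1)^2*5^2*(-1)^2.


Each vector v_i has |v_i|^2 = s_i^2
Squared scales: (-3)^2 = 9, (-4)^2 = 16, (-1)^2 = 1, 5^2 = 25, (-1)^2 = 1
|V|^2 = 9 * 16 * 1 * 25 * 1
= 3600


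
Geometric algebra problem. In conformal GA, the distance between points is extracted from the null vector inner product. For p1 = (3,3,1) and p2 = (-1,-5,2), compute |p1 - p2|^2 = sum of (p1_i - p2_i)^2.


p1 - p2 = (4, 8, -1)
|p1 - p2|^2 = 4^2 + 8^2 + (-1)^2
= 16 + 64 + 1
= 81


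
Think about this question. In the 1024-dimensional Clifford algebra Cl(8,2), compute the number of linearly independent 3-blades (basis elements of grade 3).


Number of grade-k basis blades in Cl(p,q) with n = p + q is C(n, k).
n = 8 + 2 = 10
C(10, 3) = 10! / (3! * 7!)
= 3628800 / (6 * 5040)
= 120


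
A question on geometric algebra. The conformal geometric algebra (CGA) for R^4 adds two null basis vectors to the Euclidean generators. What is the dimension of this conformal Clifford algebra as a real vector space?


The conformal model of R^4 uses Cl(5,1): the 4 Euclidean generators plus two extra orthogonal generators e+ (e+^2 = +1) and e- (e-^2 = -1), from which the null vectors e0, einf are built.
Number of generators m = 4 + 2 = 6.
dim Cl(p,q) = 2^m = 2^6 = 64


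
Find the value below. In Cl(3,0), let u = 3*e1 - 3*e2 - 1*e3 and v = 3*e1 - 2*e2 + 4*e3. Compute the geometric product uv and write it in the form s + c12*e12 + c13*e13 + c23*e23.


In Cl(3,0): e_i^2 = 1, e_ie_j = -e_je_i for i != j.
Scalar part = u . v = 3*3 + (-3)*(-2) + (-1)*4
= 9 + 6 + (-4) = 11
e12 coeff = 3*(-2) - (-3)*3 = -6 - (-9) = 3
e13 coeff = 3*4 - (-1)*3 = 12 - (-3) = 15
e23 coeff = (-3)*4 - (-1)*(-2) = -12 - 2 = -14
uv = 11 + 3*e12 + 15*e13 - 14*e23


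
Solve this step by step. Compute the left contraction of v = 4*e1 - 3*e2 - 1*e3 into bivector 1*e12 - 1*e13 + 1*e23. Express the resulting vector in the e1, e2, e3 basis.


Left contraction v _| B = <vB>_1 (grade-1 part of the geometric product vB).
Using e1_|e12 = e2, e2_|e12 = -e1, e1_|e13 = e3, e3_|e13 = -e1, e2_|e23 = e3, e3_|e23 = -e2:
e1 coeff: -v2*b12 - v3*b13 = -(-3)*(1) - (-1)*(-1) = 2
e2 coeff: v1*b12 - v3*b23 = (4)*(1) - (-1)*(1) = 5
e3 coeff: v1*b13 + v2*b23 = (4)*(-1) + (-3)*(1) = -7
v _| B = 2*e1 + 5*e2 - 7*e3


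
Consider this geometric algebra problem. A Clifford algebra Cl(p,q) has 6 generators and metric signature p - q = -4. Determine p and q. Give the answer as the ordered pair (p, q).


We need p + q = 6 and p - q = -4.
Adding: 2p = 6 + (-4) = 2, so p = 1.
Then q = 6 - 1 = 5.
(p, q) = (1, 5)


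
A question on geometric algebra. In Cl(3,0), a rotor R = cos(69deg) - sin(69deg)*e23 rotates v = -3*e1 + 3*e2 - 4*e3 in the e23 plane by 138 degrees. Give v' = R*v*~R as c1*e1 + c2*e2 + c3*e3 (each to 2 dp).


Rotor R = cos(69deg) - sin(69deg)*e23
Rotation angle theta = 2 * 69 = 138 degrees in the e23 plane (e2 -> e3).
The component perpendicular to the plane (e1) is invariant: v'_1 = v1 = -3.00
cos(138deg) = -0.7431, sin(138deg) = 0.6691
v'_2 = v2*cos(theta) - v3*sin(theta) = 3*(-0.7431) - (-4)*0.6691 = 0.45
v'_3 = v2*sin(theta) + v3*cos(theta) = 3*0.6691 + (-4)*(-0.7431) = 4.98
v' = -3.00*e1 + 0.45*e2 + 4.98*e3


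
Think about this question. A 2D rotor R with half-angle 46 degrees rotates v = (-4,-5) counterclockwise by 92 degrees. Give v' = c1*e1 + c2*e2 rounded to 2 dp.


Rotor R = cos(46deg) - sin(46deg)*e12
Rotation angle theta = 2 * 46 = 92 degrees
v' = R*v*~R rotates v by theta.
cos(92deg) = -0.0349, sin(92deg) = 0.9994
v'_1 = -4*cos(92deg) - (-5)*sin(92deg)
= -4*(-0.0349) - (-5)*0.9994
= 5.14
v'_2 = -4*sin(92deg) + (-5)*cos(92deg)
= -4*0.9994 + (-5)*(-0.0349)
= -3.82
v' = 5.14*e1 - 3.82*e2


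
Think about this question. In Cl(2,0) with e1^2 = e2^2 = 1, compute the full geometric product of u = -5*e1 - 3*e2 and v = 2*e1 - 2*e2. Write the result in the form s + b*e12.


Expand: (-5*e1 - 3*e2)(2*e1 - 2*e2)
= (-5)*2*e1e1 + (-5)*(-2)*e1e2 + (-3)*2*e2e1 + (-3)*(-2)*e2e2
Using e1^2 = e2^2 = 1, e2e1 = -e1e2:
Scalar part s = (-5)*2 + (-3)*(-2) = -10 + 6 = -4
Bivector part b = (-5)*(-2) - (-3)*2 = 10 - (-6) = 16
uv = -4 + 16*e12


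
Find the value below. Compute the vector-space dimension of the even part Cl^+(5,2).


Even subalgebra dimension = 2^(n-1)
n = 5 + 2 = 7
2^(7 - 1) = 2^6 = 64
Verification: sum of C(7,k) for even k = 1 + 21 + 35 + 7 = 64
Result = 64


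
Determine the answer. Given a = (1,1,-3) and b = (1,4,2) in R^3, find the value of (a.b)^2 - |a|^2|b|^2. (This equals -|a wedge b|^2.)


a . b = 1*1 + 1*4 + (-3)*2
= 1 + 4 + (-6) = -1
|a|^2 = 1^2 + 1^2 + (-3)^2 = 11
|b|^2 = 1^2 + 4^2 + 2^2 = 21
(a.b)^2 = (-1)^2 = 1
|a|^2 * |b|^2 = 11 * 21 = 231
Result = 1 - 231 = -230


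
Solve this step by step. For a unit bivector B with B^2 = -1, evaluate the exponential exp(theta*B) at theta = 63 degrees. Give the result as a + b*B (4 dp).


For a unit bivector B with B^2 = -1, the exponential series gives
e^(theta*B) = cos(theta) + sin(theta)*B (the GA analogue of Euler's formula).
theta = 63 degrees = 1.099557 rad
cos(63 deg) = 0.4540
sin(63 deg) = 0.8910
exp(theta*B) = 0.4540 + 0.8910*B


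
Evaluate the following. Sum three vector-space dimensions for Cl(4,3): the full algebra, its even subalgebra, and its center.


n = 4 + 3 = 7
Total dim = 2^7 = 128
Even subalgebra dim = 2^6 = 64
n is odd, so center dim = 2
Sum = 128 + 64 + 2 = 194


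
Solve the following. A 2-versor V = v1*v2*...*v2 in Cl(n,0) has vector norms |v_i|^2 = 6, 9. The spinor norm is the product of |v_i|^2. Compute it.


Spinor norm N(V) = |v1|^2 * |v2|^2 * ... * |v2|^2
= 6 * 9
Running product: 6, 54
N(V) = 54


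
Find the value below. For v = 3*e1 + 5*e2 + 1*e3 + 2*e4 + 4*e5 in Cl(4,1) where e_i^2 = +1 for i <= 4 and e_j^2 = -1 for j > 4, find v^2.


v^2 = sum of c_i^2 * e_i^2
Positive signature terms (e_i^2 = +1): 3^2 + 5^2 + 1^2 + 2^2 = 39
Negative signature terms (e_j^2 = -1): 4^2 = 16
v^2 = 39 - 16 = 23


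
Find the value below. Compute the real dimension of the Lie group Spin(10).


Spin(n) double-covers SO(n); both have Lie algebra so(n) of dimension n(n-1)/2.
n = 10
n(n-1) = 10 * 9 = 90
dim Spin(10) = 90/2 = 45


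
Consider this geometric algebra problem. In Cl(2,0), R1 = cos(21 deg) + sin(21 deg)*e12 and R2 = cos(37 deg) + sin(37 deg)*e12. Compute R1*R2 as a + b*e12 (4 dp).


Same-plane rotors commute and their half-angles add:
R1*R2 = cos(a1 + a2) + sin(a1 + a2)*e12.
a1 + a2 = 21 + 37 = 58 deg
cos(58 deg) = 0.5299
sin(58 deg) = 0.8480
R1*R2 = 0.5299 + 0.8480*e12


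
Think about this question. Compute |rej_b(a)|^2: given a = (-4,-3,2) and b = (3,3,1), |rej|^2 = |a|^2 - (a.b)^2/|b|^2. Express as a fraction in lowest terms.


|a|^2 = (-4)^2 + (-3)^2 + 2^2 = 29
|b|^2 = 3^2 + 3^2 + 1^2 = 19
a . b = (-4)*3 + (-3)*3 + 2*1 = -19
(a.b)^2 = (-19)^2 = 361
|rej|^2 = 29 - 361/19
= (551 - 361)/19
= 190/19
In lowest terms: 10/1


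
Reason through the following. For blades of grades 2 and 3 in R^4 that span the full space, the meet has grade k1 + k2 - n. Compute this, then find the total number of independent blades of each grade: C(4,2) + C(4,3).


Meet grade = grade(A) + grade(B) - n
= 2 + 3 - 4 = 1
C(4,2) = 6
C(4,3) = 4
dim_A + dim_B = 6 + 4 = 10


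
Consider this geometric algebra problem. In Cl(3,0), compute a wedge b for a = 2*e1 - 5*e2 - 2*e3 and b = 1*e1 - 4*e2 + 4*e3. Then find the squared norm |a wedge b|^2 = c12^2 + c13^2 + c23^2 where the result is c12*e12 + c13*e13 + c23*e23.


a wedge b = (a1*b2 - a2*b1)*e12 + (a1*b3 - a3*b1)*e13 + (a2*b3 - a3*b2)*e23
e12 coeff: 2*(-4) - (-5)*1 = -8 - (-5) = -3
e13 coeff: 2*4 - (-2)*1 = 8 - (-2) = 10
e23 coeff: (-5)*4 - (-2)*(-4) = -20 - 8 = -28
|a wedge b|^2 = (-3)^2 + 10^2 + (-28)^2
= 9 + 100 + 784
= 893


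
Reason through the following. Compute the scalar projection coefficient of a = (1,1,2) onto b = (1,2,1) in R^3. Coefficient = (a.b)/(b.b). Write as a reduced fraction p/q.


Projection coefficient = (a . b) / (b . b)
a . b = 1*1 + 1*2 + 2*1
= 1 + 2 + 2 = 5
b . b = 1^2 + 2^2 + 1^2
= 1 + 4 + 1 = 6
Coefficient = 5/6
In lowest terms: 5/6


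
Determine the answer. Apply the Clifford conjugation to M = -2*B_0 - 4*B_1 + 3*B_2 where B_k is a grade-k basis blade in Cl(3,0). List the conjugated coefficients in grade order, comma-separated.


Clifford conjugate sign for grade k: (-1)^(k(k+1)/2)
Grade 0: (-1)^(0*1/2) = (-1)^0 = 1, coeff -2 -> -2
Grade 1: (-1)^(1*2/2) = (-1)^1 = -1, coeff -4 -> 4
Grade 2: (-1)^(2*3/2) = (-1)^3 = -1, coeff 3 -> -3
Conjugated coefficients: -2, 4, -3


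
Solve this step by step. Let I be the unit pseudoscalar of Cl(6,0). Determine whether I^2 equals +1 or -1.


The pseudoscalar I = e1...e_n (product of all n generators) of Cl(p,q) satisfies I^2 = (-1)^(q + n(n-1)/2).
p = 6, q = 0, n = p + q = 6
n(n-1)/2 = 6 * 5 / 2 = 15
Exponent = q + n(n-1)/2 = 0 + 15 = 15
I^2 = (-1)^15 = -1


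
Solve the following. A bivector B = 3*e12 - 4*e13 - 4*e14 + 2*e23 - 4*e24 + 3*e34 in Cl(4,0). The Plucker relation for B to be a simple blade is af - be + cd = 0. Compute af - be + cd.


Plucker relation: af - be + cd
a*f = 3*3 = 9
b*e = (-4)*(-4) = 16
c*d = (-4)*2 = -8
af - be + cd = 9 - 16 + (-8)
= -15


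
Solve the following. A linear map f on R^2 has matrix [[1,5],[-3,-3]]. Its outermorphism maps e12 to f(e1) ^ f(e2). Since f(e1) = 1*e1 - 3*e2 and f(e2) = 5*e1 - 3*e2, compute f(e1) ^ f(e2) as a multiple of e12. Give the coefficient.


The outermorphism of a linear map f sends e1^e2 to f(e1)^f(e2).
f(e1) = 1*e1 - 3*e2
f(e2) = 5*e1 - 3*e2
f(e1) ^ f(e2) = (1*e1 - 3*e2) ^ (5*e1 - 3*e2)
= 1*(-3)*e12 + (-3)*5*e21
= (-3 - (-15))*e12
= 12*e12
Coefficient = 12


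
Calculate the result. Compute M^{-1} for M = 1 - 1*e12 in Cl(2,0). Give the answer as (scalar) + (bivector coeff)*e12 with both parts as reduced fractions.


M = 1 - 1*e12, where e12^2 = -1.
Since M commutes with its reverse ~M = a - b*e12, M * ~M = a^2 - b^2*e12^2 = a^2 + b^2.
So M^{-1} = ~M / (a^2 + b^2) = (a - b*e12)/(a^2 + b^2).
a^2 + b^2 = 1 + 1 = 2
Scalar part = 1/2 = 1/2
Bivector coeff = 1/2 = 1/2
M^{-1} = 1/2 + 1/2*e12


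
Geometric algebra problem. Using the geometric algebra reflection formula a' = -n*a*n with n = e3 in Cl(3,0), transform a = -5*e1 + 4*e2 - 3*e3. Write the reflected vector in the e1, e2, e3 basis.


Reflection formula: a' = -n*a*n, with n = e3 (unit vector, n^2 = 1).
For reflection through hyperplane perp to e3:
The component along e3 flips sign, others stay.
a = (-5, 4, -3)
a' = (-5, 4, 3)
a' = -5*e1 + 4*e2 + 3*e3


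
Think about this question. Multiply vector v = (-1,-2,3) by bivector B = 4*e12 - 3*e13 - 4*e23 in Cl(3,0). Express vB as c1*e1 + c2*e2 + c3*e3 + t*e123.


vB has grade-1 (vector) and grade-3 (trivector) parts: vB = (v _| B) + (v ^ B).
Vector part <vB>_1:
  e1: -v2*b12 - v3*b13 = -(-2)*(4) - (3)*(-3) = 17
  e2: v1*b12 - v3*b23 = (-1)*(4) - (3)*(-4) = 8
  e3: v1*b13 + v2*b23 = (-1)*(-3) + (-2)*(-4) = 11
Trivector part <vB>_3:
  e123: v1*b23 - v2*b13 + v3*b12 = (-1)*(-4) - (-2)*(-3) + (3)*(4) = 10
vB = 17*e1 + 8*e2 + 11*e3 + 10*e123


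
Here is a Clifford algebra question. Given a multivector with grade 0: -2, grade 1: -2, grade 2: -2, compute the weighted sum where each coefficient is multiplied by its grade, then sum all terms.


Grade-weighted sum = sum of grade_k * coefficient_k
0*(-2) = 0
1*(-2) = -2
2*(-2) = -4
Total = 0 + (-2) + (-4) = -6


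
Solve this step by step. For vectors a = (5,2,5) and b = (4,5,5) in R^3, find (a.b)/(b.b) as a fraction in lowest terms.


Projection coefficient = (a . b) / (b . b)
a . b = 5*4 + 2*5 + 5*5
= 20 + 10 + 25 = 55
b . b = 4^2 + 5^2 + 5^2
= 16 + 25 + 25 = 66
Coefficient = 55/66
In lowest terms: 5/6


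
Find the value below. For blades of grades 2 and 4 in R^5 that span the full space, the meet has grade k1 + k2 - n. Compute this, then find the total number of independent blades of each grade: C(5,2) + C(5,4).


Meet grade = grade(A) + grade(B) - n
= 2 + 4 - 5 = 1
C(5,2) = 10
C(5,4) = 5
dim_A + dim_B = 10 + 5 = 15


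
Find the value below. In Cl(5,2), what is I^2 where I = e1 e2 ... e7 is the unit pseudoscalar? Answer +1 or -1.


The pseudoscalar I = e1...e_n (product of all n generators) of Cl(p,q) satisfies I^2 = (-1)^(q + n(n-1)/2).
p = 5, q = 2, n = p + q = 7
n(n-1)/2 = 7 * 6 / 2 = 21
Exponent = q + n(n-1)/2 = 2 + 21 = 23
I^2 = (-1)^23 = -1


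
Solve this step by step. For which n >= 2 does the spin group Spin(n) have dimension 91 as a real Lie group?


dim Spin(n) = dim so(n) = n(n-1)/2.
Solve n(n-1)/2 = 91, i.e. n^2 - n - 182 = 0.
Discriminant = 1 + 8*91 = 729
n = (1 + sqrt(729))/2 = (1 + 27)/2 = 14


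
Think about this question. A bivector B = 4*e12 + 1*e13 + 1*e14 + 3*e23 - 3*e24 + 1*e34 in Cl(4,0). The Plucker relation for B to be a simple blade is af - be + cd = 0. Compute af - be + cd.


Plucker relation: af - be + cd
a*f = 4*1 = 4
b*e = 1*(-3) = -3
c*d = 1*3 = 3
af - be + cd = 4 - (-3) + 3
= 10


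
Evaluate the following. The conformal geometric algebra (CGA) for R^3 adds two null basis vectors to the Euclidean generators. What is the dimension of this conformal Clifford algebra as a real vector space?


The conformal model of R^3 uses Cl(4,1): the 3 Euclidean generators plus two extra orthogonal generators e+ (e+^2 = +1) and e- (e-^2 = -1), from which the null vectors e0, einf are built.
Number of generators m = 3 + 2 = 5.
dim Cl(p,q) = 2^m = 2^5 = 32


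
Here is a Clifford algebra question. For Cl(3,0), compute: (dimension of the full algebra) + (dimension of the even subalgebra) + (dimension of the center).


n = 3 + 0 = 3
Total dim = 2^3 = 8
Even subalgebra dim = 2^2 = 4
n is odd, so center dim = 2
Sum = 8 + 4 + 2 = 14


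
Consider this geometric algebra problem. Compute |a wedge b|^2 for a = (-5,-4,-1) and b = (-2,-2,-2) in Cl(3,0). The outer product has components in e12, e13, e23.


a wedge b = (a1*b2 - a2*b1)*e12 + (a1*b3 - a3*b1)*e13 + (a2*b3 - a3*b2)*e23
e12 coeff: (-5)*(-2) - (-4)*(-2) = 10 - 8 = 2
e13 coeff: (-5)*(-2) - (-1)*(-2) = 10 - 2 = 8
e23 coeff: (-4)*(-2) - (-1)*(-2) = 8 - 2 = 6
|a wedge b|^2 = 2^2 + 8^2 + 6^2
= 4 + 64 + 36
= 104


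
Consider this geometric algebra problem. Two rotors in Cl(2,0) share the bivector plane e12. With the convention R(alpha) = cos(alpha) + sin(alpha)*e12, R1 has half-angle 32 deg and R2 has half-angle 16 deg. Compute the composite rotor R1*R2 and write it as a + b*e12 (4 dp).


Same-plane rotors commute and their half-angles add:
R1*R2 = cos(a1 + a2) + sin(a1 + a2)*e12.
a1 + a2 = 32 + 16 = 48 deg
cos(48 deg) = 0.6691
sin(48 deg) = 0.7431
R1*R2 = 0.6691 + 0.7431*e12


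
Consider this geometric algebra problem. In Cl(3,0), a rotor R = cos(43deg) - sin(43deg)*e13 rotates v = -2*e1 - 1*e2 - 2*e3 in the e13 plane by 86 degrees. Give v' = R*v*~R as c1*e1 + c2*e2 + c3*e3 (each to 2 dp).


Rotor R = cos(43deg) - sin(43deg)*e13
Rotation angle theta = 2 * 43 = 86 degrees in the e13 plane (e1 -> e3).
The component perpendicular to the plane (e2) is invariant: v'_2 = v2 = -1.00
cos(86deg) = 0.0698, sin(86deg) = 0.9976
v'_1 = v1*cos(theta) - v3*sin(theta) = -2*0.0698 - (-2)*0.9976 = 1.86
v'_3 = v1*sin(theta) + v3*cos(theta) = -2*0.9976 + (-2)*0.0698 = -2.13
v' = 1.86*e1 - 1.00*e2 - 2.13*e3


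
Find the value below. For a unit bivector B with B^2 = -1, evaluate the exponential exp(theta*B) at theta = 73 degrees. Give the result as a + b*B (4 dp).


For a unit bivector B with B^2 = -1, the exponential series gives
e^(theta*B) = cos(theta) + sin(theta)*B (the GA analogue of Euler's formula).
theta = 73 degrees = 1.27409 rad
cos(73 deg) = 0.2924
sin(73 deg) = 0.9563
exp(theta*B) = 0.2924 + 0.9563*B


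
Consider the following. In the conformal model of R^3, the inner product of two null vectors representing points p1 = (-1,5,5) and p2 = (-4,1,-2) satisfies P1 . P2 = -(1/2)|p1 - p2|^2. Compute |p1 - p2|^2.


p1 - p2 = (3, 4, 7)
|p1 - p2|^2 = 3^2 + 4^2 + 7^2
= 9 + 16 + 49
= 74


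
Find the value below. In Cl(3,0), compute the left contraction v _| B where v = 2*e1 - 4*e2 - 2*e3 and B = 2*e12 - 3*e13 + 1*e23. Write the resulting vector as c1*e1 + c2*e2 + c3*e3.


Left contraction v _| B = <vB>_1 (grade-1 part of the geometric product vB).
Using e1_|e12 = e2, e2_|e12 = -e1, e1_|e13 = e3, e3_|e13 = -e1, e2_|e23 = e3, e3_|e23 = -e2:
e1 coeff: -v2*b12 - v3*b13 = -(-4)*(2) - (-2)*(-3) = 2
e2 coeff: v1*b12 - v3*b23 = (2)*(2) - (-2)*(1) = 6
e3 coeff: v1*b13 + v2*b23 = (2)*(-3) + (-4)*(1) = -10
v _| B = 2*e1 + 6*e2 - 10*e3


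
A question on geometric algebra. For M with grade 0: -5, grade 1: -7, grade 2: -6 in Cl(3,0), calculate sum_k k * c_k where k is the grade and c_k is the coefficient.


Grade-weighted sum = sum of grade_k * coefficient_k
0*(-5) = 0
1*(-7) = -7
2*(-6) = -12
Total = 0 + (-7) + (-12) = -19


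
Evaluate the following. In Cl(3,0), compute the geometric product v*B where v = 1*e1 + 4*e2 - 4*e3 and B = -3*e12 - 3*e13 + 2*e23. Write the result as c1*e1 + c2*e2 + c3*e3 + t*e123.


vB has grade-1 (vector) and grade-3 (trivector) parts: vB = (v _| B) + (v ^ B).
Vector part <vB>_1:
  e1: -v2*b12 - v3*b13 = -(4)*(-3) - (-4)*(-3) = 0
  e2: v1*b12 - v3*b23 = (1)*(-3) - (-4)*(2) = 5
  e3: v1*b13 + v2*b23 = (1)*(-3) + (4)*(2) = 5
Trivector part <vB>_3:
  e123: v1*b23 - v2*b13 + v3*b12 = (1)*(2) - (4)*(-3) + (-4)*(-3) = 26
vB = 0*e1 + 5*e2 + 5*e3 + 26*e123


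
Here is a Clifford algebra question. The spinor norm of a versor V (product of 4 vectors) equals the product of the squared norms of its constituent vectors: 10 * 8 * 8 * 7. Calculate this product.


Spinor norm N(V) = |v1|^2 * |v2|^2 * ... * |v4|^2
= 10 * 8 * 8 * 7
Running product: 10, 80, 640, 4480
N(V) = 4480


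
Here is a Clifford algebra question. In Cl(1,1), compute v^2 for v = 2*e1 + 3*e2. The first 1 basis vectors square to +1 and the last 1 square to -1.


v^2 = sum of c_i^2 * e_i^2
Positive signature terms (e_i^2 = +1): 2^2 = 4
Negative signature terms (e_j^2 = -1): 3^2 = 9
v^2 = 4 - 9 = -5


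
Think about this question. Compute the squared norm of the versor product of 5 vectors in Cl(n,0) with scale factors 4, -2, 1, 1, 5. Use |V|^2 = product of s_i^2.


Each vector v_i has |v_i|^2 = s_i^2
Squared scales: 4^2 = 16, (-2)^2 = 4, 1^2 = 1, 1^2 = 1, 5^2 = 25
|V|^2 = 16 * 4 * 1 * 1 * 25
= 1600


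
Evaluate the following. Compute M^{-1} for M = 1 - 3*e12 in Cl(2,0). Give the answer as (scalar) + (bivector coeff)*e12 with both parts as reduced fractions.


M = 1 - 3*e12, where e12^2 = -1.
Since M commutes with its reverse ~M = a - b*e12, M * ~M = a^2 - b^2*e12^2 = a^2 + b^2.
So M^{-1} = ~M / (a^2 + b^2) = (a - b*e12)/(a^2 + b^2).
a^2 + b^2 = 1 + 9 = 10
Scalar part = 1/10 = 1/10
Bivector coeff = 3/10 = 3/10
M^{-1} = 1/10 + 3/10*e12


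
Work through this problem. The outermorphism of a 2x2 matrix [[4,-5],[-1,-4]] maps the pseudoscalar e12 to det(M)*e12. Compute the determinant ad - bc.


The outermorphism of a linear map f sends e1^e2 to f(e1)^f(e2).
f(e1) = 4*e1 - 1*e2
f(e2) = -5*e1 - 4*e2
f(e1) ^ f(e2) = (4*e1 - 1*e2) ^ (-5*e1 - 4*e2)
= 4*(-4)*e12 + (-1)*(-5)*e21
= (-16 - 5)*e12
= -21*e12
Coefficient = -21


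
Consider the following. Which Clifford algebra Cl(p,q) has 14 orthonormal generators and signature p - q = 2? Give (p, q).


We need p + q = 14 and p - q = 2.
Adding: 2p = 14 + 2 = 16, so p = 8.
Then q = 14 - 8 = 6.
(p, q) = (8, 6)


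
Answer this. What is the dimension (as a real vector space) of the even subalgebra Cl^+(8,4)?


Even subalgebra dimension = 2^(n-1)
n = 8 + 4 = 12
2^(12 - 1) = 2^11 = 2048
Verification: sum of C(12,k) for even k = 1 + 66 + 495 + 924 + 495 + 66 + 1 = 2048
Result = 2048


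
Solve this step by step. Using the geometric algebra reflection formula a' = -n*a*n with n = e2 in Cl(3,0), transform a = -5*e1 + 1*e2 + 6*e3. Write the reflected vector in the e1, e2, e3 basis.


Reflection formula: a' = -n*a*n, with n = e2 (unit vector, n^2 = 1).
For reflection through hyperplane perp to e2:
The component along e2 flips sign, others stay.
a = (-5, 1, 6)
a' = (-5, -1, 6)
a' = -5*e1 - 1*e2 + 6*e3


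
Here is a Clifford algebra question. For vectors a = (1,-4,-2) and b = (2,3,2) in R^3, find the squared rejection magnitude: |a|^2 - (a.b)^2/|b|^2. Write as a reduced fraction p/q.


|a|^2 = 1^2 + (-4)^2 + (-2)^2 = 21
|b|^2 = 2^2 + 3^2 + 2^2 = 17
a . b = 1*2 + (-4)*3 + (-2)*2 = -14
(a.b)^2 = (-14)^2 = 196
|rej|^2 = 21 - 196/17
= (357 - 196)/17
= 161/17
In lowest terms: 161/17


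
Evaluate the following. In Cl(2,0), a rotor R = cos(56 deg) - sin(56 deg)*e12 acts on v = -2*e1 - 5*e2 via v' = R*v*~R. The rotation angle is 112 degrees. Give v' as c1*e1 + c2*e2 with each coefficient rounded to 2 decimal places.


Rotor R = cos(56deg) - sin(56deg)*e12
Rotation angle theta = 2 * 56 = 112 degrees
v' = R*v*~R rotates v by theta.
cos(112deg) = -0.3746, sin(112deg) = 0.9272
v'_1 = -2*cos(112deg) - (-5)*sin(112deg)
= -2*(-0.3746) - (-5)*0.9272
= 5.39
v'_2 = -2*sin(112deg) + (-5)*cos(112deg)
= -2*0.9272 + (-5)*(-0.3746)
= 0.02
v' = 5.39*e1 + 0.02*e2


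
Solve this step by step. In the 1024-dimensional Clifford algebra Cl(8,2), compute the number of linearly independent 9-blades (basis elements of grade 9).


Number of grade-k basis blades in Cl(p,q) with n = p + q is C(n, k).
n = 8 + 2 = 10
C(10, 9) = 10! / (9! * 1!)
= 3628800 / (362880 * 1)
= 10


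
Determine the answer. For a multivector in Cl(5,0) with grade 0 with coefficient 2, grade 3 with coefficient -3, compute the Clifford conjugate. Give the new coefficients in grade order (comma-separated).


Clifford conjugate sign for grade k: (-1)^(k(k+1)/2)
Grade 0: (-1)^(0*1/2) = (-1)^0 = 1, coeff 2 -> 2
Grade 3: (-1)^(3*4/2) = (-1)^6 = 1, coeff -3 -> -3
Conjugated coefficients: 2, -3


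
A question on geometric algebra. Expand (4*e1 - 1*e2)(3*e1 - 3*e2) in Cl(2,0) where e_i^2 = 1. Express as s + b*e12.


Expand: (4*e1 - 1*e2)(3*e1 - 3*e2)
= 4*3*e1e1 + 4*(-3)*e1e2 + (-1)*3*e2e1 + (-1)*(-3)*e2e2
Using e1^2 = e2^2 = 1, e2e1 = -e1e2:
Scalar part s = 4*3 + (-1)*(-3) = 12 + 3 = 15
Bivector part b = 4*(-3) - (-1)*3 = -12 - (-3) = -9
uv = 15 - 9*e12


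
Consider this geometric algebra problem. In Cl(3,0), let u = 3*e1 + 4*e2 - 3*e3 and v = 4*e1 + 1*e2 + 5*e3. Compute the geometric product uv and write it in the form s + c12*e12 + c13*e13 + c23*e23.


In Cl(3,0): e_i^2 = 1, e_ie_j = -e_je_i for i != j.
Scalar part = u . v = 3*4 + 4*1 + (-3)*5
= 12 + 4 + (-15) = 1
e12 coeff = 3*1 - 4*4 = 3 - 16 = -13
e13 coeff = 3*5 - (-3)*4 = 15 - (-12) = 27
e23 coeff = 4*5 - (-3)*1 = 20 - (-3) = 23
uv = 1 - 13*e12 + 27*e13 + 23*e23


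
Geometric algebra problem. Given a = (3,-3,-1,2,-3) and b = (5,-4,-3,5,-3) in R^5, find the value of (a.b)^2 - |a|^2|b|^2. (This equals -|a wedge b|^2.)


a . b = 3*5 + (-3)*(-4) + (-1)*(-3) + 2*5 + (-3)*(-3)
= 15 + 12 + 3 + 10 + 9 = 49
|a|^2 = 3^2 + (-3)^2 + (-1)^2 + 2^2 + (-3)^2 = 32
|b|^2 = 5^2 + (-4)^2 + (-3)^2 + 5^2 + (-3)^2 = 84
(a.b)^2 = 49^2 = 2401
|a|^2 * |b|^2 = 32 * 84 = 2688
Result = 2401 - 2688 = -287


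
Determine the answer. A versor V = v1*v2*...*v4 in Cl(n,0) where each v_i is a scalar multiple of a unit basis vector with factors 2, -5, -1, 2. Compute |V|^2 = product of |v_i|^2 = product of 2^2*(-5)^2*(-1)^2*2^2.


Each vector v_i has |v_i|^2 = s_i^2
Squared scales: 2^2 = 4, (-5)^2 = 25, (-1)^2 = 1, 2^2 = 4
|V|^2 = 4 * 25 * 1 * 4
= 400


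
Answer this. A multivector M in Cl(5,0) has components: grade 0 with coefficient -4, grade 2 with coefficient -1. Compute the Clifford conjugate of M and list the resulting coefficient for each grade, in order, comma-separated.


Clifford conjugate sign for grade k: (-1)^(k(k+1)/2)
Grade 0: (-1)^(0*1/2) = (-1)^0 = 1, coeff -4 -> -4
Grade 2: (-1)^(2*3/2) = (-1)^3 = -1, coeff -1 -> 1
Conjugated coefficients: -4, 1


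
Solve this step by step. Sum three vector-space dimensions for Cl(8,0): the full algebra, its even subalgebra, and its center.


n = 8 + 0 = 8
Total dim = 2^8 = 256
Even subalgebra dim = 2^7 = 128
n is even, so center dim = 1
Sum = 256 + 128 + 1 = 385


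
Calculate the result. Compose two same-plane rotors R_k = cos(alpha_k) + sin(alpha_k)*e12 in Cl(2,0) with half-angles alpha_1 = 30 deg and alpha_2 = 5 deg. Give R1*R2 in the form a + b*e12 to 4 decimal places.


Same-plane rotors commute and their half-angles add:
R1*R2 = cos(a1 + a2) + sin(a1 + a2)*e12.
a1 + a2 = 30 + 5 = 35 deg
cos(35 deg) = 0.8192
sin(35 deg) = 0.5736
R1*R2 = 0.8192 + 0.5736*e12


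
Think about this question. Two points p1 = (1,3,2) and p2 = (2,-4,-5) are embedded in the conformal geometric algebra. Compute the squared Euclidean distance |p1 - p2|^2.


p1 - p2 = (-1, 7, 7)
|p1 - p2|^2 = (-1)^2 + 7^2 + 7^2
= 1 + 49 + 49
= 99


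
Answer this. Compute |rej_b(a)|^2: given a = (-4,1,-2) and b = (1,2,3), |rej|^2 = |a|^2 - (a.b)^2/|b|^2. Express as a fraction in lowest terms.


|a|^2 = (-4)^2 + 1^2 + (-2)^2 = 21
|b|^2 = 1^2 + 2^2 + 3^2 = 14
a . b = (-4)*1 + 1*2 + (-2)*3 = -8
(a.b)^2 = (-8)^2 = 64
|rej|^2 = 21 - 64/14
= (294 - 64)/14
= 230/14
In lowest terms: 115/7


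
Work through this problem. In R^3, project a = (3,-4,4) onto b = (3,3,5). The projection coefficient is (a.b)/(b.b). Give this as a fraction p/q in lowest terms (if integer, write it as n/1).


Projection coefficient = (a . b) / (b . b)
a . b = 3*3 + (-4)*3 + 4*5
= 9 + (-12) + 20 = 17
b . b = 3^2 + 3^2 + 5^2
= 9 + 9 + 25 = 43
Coefficient = 17/43
In lowest terms: 17/43


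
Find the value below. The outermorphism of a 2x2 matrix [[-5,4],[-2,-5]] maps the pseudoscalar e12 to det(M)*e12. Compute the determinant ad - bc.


The outermorphism of a linear map f sends e1^e2 to f(e1)^f(e2).
f(e1) = -5*e1 - 2*e2
f(e2) = 4*e1 - 5*e2
f(e1) ^ f(e2) = (-5*e1 - 2*e2) ^ (4*e1 - 5*e2)
= (-5)*(-5)*e12 + (-2)*4*e21
= (25 - (-8))*e12
= 33*e12
Coefficient = 33


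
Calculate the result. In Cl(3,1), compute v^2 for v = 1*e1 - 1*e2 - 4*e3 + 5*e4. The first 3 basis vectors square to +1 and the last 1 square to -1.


v^2 = sum of c_i^2 * e_i^2
Positive signature terms (e_i^2 = +1): 1^2 + (-1)^2 + (-4)^2 = 18
Negative signature terms (e_j^2 = -1): 5^2 = 25
v^2 = 18 - 25 = -7


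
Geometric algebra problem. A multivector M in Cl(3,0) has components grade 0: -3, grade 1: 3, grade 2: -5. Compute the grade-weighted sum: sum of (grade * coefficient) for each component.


Grade-weighted sum = sum of grade_k * coefficient_k
0*(-3) = 0
1*3 = 3
2*(-5) = -10
Total = 0 + 3 + (-10) = -7


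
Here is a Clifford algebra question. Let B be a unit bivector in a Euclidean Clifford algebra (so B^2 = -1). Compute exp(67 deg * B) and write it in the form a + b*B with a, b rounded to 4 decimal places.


For a unit bivector B with B^2 = -1, the exponential series gives
e^(theta*B) = cos(theta) + sin(theta)*B (the GA analogue of Euler's formula).
theta = 67 degrees = 1.169371 rad
cos(67 deg) = 0.3907
sin(67 deg) = 0.9205
exp(theta*B) = 0.3907 + 0.9205*B


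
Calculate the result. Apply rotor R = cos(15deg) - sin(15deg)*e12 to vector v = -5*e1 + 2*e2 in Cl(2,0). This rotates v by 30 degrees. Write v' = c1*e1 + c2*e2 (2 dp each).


Rotor R = cos(15deg) - sin(15deg)*e12
Rotation angle theta = 2 * 15 = 30 degrees
v' = R*v*~R rotates v by theta.
cos(30deg) = 0.8660, sin(30deg) = 0.5000
v'_1 = -5*cos(30deg) - 2*sin(30deg)
= -5*0.8660 - 2*0.5000
= -5.33
v'_2 = -5*sin(30deg) + 2*cos(30deg)
= -5*0.5000 + 2*0.8660
= -0.77
v' = -5.33*e1 - 0.77*e2


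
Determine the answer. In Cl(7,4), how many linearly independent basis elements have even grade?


Even subalgebra dimension = 2^(n-1)
n = 7 + 4 = 11
2^(11 - 1) = 2^10 = 1024
Verification: sum of C(11,k) for even k = 1 + 55 + 330 + 462 + 165 + 11 = 1024
Result = 1024


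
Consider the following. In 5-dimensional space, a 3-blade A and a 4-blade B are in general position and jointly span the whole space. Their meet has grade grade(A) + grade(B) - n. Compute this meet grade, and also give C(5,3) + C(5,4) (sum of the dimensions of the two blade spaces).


Meet grade = grade(A) + grade(B) - n
= 3 + 4 - 5 = 2
C(5,3) = 10
C(5,4) = 5
dim_A + dim_B = 10 + 5 = 15


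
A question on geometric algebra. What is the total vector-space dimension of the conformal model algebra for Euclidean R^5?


The conformal model of R^5 uses Cl(6,1): the 5 Euclidean generators plus two extra orthogonal generators e+ (e+^2 = +1) and e- (e-^2 = -1), from which the null vectors e0, einf are built.
Number of generators m = 5 + 2 = 7.
dim Cl(p,q) = 2^m = 2^7 = 128


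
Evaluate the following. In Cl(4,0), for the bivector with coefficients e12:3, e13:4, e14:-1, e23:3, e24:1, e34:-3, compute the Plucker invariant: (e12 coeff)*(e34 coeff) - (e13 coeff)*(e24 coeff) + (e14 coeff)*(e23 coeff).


Plucker relation: af - be + cd
a*f = 3*(-3) = -9
b*e = 4*1 = 4
c*d = (-1)*3 = -3
af - be + cd = -9 - 4 + (-3)
= -16


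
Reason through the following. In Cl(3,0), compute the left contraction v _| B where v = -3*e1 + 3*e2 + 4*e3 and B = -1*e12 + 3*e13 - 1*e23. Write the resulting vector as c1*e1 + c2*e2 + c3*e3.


Left contraction v _| B = <vB>_1 (grade-1 part of the geometric product vB).
Using e1_|e12 = e2, e2_|e12 = -e1, e1_|e13 = e3, e3_|e13 = -e1, e2_|e23 = e3, e3_|e23 = -e2:
e1 coeff: -v2*b12 - v3*b13 = -(3)*(-1) - (4)*(3) = -9
e2 coeff: v1*b12 - v3*b23 = (-3)*(-1) - (4)*(-1) = 7
e3 coeff: v1*b13 + v2*b23 = (-3)*(3) + (3)*(-1) = -12
v _| B = -9*e1 + 7*e2 - 12*e3


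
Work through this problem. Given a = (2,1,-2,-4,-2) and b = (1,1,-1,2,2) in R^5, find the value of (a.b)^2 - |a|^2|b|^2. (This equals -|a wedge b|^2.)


a . b = 2*1 + 1*1 + (-2)*(-1) + (-4)*2 + (-2)*2
= 2 + 1 + 2 + (-8) + (-4) = -7
|a|^2 = 2^2 + 1^2 + (-2)^2 + (-4)^2 + (-2)^2 = 29
|b|^2 = 1^2 + 1^2 + (-1)^2 + 2^2 + 2^2 = 11
(a.b)^2 = (-7)^2 = 49
|a|^2 * |b|^2 = 29 * 11 = 319
Result = 49 - 319 = -270


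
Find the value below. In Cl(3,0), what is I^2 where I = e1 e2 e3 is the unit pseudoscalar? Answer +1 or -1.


The pseudoscalar I = e1...e_n (product of all n generators) of Cl(p,q) satisfies I^2 = (-1)^(q + n(n-1)/2).
p = 3, q = 0, n = p + q = 3
n(n-1)/2 = 3 * 2 / 2 = 3
Exponent = q + n(n-1)/2 = 0 + 3 = 3
I^2 = (-1)^3 = -1


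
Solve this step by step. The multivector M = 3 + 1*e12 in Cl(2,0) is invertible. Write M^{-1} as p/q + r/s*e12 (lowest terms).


M = 3 + 1*e12, where e12^2 = -1.
Since M commutes with its reverse ~M = a - b*e12, M * ~M = a^2 - b^2*e12^2 = a^2 + b^2.
So M^{-1} = ~M / (a^2 + b^2) = (a - b*e12)/(a^2 + b^2).
a^2 + b^2 = 9 + 1 = 10
Scalar part = 3/10 = 3/10
Bivector coeff = -1/10 = -1/10
M^{-1} = 3/10 - 1/10*e12


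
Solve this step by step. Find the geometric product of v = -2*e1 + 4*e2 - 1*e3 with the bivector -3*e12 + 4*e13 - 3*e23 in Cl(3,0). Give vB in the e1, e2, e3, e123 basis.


vB has grade-1 (vector) and grade-3 (trivector) parts: vB = (v _| B) + (v ^ B).
Vector part <vB>_1:
  e1: -v2*b12 - v3*b13 = -(4)*(-3) - (-1)*(4) = 16
  e2: v1*b12 - v3*b23 = (-2)*(-3) - (-1)*(-3) = 3
  e3: v1*b13 + v2*b23 = (-2)*(4) + (4)*(-3) = -20
Trivector part <vB>_3:
  e123: v1*b23 - v2*b13 + v3*b12 = (-2)*(-3) - (4)*(4) + (-1)*(-3) = -7
vB = 16*e1 + 3*e2 - 20*e3 - 7*e123


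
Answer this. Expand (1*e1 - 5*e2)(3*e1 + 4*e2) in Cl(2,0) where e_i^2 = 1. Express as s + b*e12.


Expand: (1*e1 - 5*e2)(3*e1 + 4*e2)
= 1*3*e1e1 + 1*4*e1e2 + (-5)*3*e2e1 + (-5)*4*e2e2
Using e1^2 = e2^2 = 1, e2e1 = -e1e2:
Scalar part s = 1*3 + (-5)*4 = 3 + (-20) = -17
Bivector part b = 1*4 - (-5)*3 = 4 - (-15) = 19
uv = -17 + 19*e12


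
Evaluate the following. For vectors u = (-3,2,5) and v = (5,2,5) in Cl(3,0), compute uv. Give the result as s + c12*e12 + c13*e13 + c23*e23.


In Cl(3,0): e_i^2 = 1, e_ie_j = -e_je_i for i != j.
Scalar part = u . v = (-3)*5 + 2*2 + 5*5
= -15 + 4 + 25 = 14
e12 coeff = (-3)*2 - 2*5 = -6 - 10 = -16
e13 coeff = (-3)*5 - 5*5 = -15 - 25 = -40
e23 coeff = 2*5 - 5*2 = 10 - 10 = 0
uv = 14 - 16*e12 - 40*e13 + 0*e23


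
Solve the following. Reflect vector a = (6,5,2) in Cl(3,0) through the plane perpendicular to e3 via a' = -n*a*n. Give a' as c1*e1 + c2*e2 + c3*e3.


Reflection formula: a' = -n*a*n, with n = e3 (unit vector, n^2 = 1).
For reflection through hyperplane perp to e3:
The component along e3 flips sign, others stay.
a = (6, 5, 2)
a' = (6, 5, -2)
a' = 6*e1 + 5*e2 - 2*e3


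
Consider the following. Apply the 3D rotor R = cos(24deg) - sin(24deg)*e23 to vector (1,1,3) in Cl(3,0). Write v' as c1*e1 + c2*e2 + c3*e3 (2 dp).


Rotor R = cos(24deg) - sin(24deg)*e23
Rotation angle theta = 2 * 24 = 48 degrees in the e23 plane (e2 -> e3).
The component perpendicular to the plane (e1) is invariant: v'_1 = v1 = 1.00
cos(48deg) = 0.6691, sin(48deg) = 0.7431
v'_2 = v2*cos(theta) - v3*sin(theta) = 1*0.6691 - 3*0.7431 = -1.56
v'_3 = v2*sin(theta) + v3*cos(theta) = 1*0.7431 + 3*0.6691 = 2.75
v' = 1.00*e1 - 1.56*e2 + 2.75*e3


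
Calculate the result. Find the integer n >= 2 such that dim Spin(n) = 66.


dim Spin(n) = dim so(n) = n(n-1)/2.
Solve n(n-1)/2 = 66, i.e. n^2 - n - 132 = 0.
Discriminant = 1 + 8*66 = 529
n = (1 + sqrt(529))/2 = (1 + 23)/2 = 12


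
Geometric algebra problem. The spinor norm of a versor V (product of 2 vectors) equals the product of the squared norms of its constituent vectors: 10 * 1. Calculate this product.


Spinor norm N(V) = |v1|^2 * |v2|^2 * ... * |v2|^2
= 10 * 1
Running product: 10, 10
N(V) = 10


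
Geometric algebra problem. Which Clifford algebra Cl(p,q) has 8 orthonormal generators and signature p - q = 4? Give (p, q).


We need p + q = 8 and p - q = 4.
Adding: 2p = 8 + 4 = 12, so p = 6.
Then q = 8 - 6 = 2.
(p, q) = (6, 2)


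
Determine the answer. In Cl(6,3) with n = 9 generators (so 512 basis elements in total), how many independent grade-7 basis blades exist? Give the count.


Number of grade-k basis blades in Cl(p,q) with n = p + q is C(n, k).
n = 6 + 3 = 9
C(9, 7) = 9! / (7! * 2!)
= 362880 / (5040 * 2)
= 36


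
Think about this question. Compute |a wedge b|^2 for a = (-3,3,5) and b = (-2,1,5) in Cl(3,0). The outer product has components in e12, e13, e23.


a wedge b = (a1*b2 - a2*b1)*e12 + (a1*b3 - a3*b1)*e13 + (a2*b3 - a3*b2)*e23
e12 coeff: (-3)*1 - 3*(-2) = -3 - (-6) = 3
e13 coeff: (-3)*5 - 5*(-2) = -15 - (-10) = -5
e23 coeff: 3*5 - 5*1 = 15 - 5 = 10
|a wedge b|^2 = 3^2 + (-5)^2 + 10^2
= 9 + 25 + 100
= 134


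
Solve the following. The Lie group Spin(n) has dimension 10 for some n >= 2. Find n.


dim Spin(n) = dim so(n) = n(n-1)/2.
Solve n(n-1)/2 = 10, i.e. n^2 - n - 20 = 0.
Discriminant = 1 + 8*10 = 81
n = (1 + sqrt(81))/2 = (1 + 9)/2 = 5


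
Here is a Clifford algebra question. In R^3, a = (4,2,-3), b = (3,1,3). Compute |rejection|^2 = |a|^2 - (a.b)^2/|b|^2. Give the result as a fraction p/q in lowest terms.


|a|^2 = 4^2 + 2^2 + (-3)^2 = 29
|b|^2 = 3^2 + 1^2 + 3^2 = 19
a . b = 4*3 + 2*1 + (-3)*3 = 5
(a.b)^2 = 5^2 = 25
|rej|^2 = 29 - 25/19
= (551 - 25)/19
= 526/19
In lowest terms: 526/19


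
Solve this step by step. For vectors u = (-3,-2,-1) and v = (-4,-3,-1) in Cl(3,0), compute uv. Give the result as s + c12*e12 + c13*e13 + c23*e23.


In Cl(3,0): e_i^2 = 1, e_ie_j = -e_je_i for i != j.
Scalar part = u . v = (-3)*(-4) + (-2)*(-3) + (-1)*(-1)
= 12 + 6 + 1 = 19
e12 coeff = (-3)*(-3) - (-2)*(-4) = 9 - 8 = 1
e13 coeff = (-3)*(-1) - (-1)*(-4) = 3 - 4 = -1
e23 coeff = (-2)*(-1) - (-1)*(-3) = 2 - 3 = -1
uv = 19 + 1*e12 - 1*e13 - 1*e23


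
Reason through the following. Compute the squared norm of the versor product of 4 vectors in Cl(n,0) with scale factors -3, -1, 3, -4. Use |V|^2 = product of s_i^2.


Each vector v_i has |v_i|^2 = s_i^2
Squared scales: (-3)^2 = 9, (-1)^2 = 1, 3^2 = 9, (-4)^2 = 16
|V|^2 = 9 * 1 * 9 * 16
= 1296
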